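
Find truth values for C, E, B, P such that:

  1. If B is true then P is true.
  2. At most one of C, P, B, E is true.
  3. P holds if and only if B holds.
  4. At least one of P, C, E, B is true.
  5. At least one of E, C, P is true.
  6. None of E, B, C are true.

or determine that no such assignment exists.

Case C = True:
  Constraint (6) is violated (C=T) — contradiction.
Case C = False:
  (6) forces E = False.
  (5) with E=F, C=F forces P = True.
  (2) with P=T forces B = False.
  Constraint (3) is violated (P=T, B=F) — contradiction.
Both cases fail — unsatisfiable.

Unsatisfiable — no assignment works.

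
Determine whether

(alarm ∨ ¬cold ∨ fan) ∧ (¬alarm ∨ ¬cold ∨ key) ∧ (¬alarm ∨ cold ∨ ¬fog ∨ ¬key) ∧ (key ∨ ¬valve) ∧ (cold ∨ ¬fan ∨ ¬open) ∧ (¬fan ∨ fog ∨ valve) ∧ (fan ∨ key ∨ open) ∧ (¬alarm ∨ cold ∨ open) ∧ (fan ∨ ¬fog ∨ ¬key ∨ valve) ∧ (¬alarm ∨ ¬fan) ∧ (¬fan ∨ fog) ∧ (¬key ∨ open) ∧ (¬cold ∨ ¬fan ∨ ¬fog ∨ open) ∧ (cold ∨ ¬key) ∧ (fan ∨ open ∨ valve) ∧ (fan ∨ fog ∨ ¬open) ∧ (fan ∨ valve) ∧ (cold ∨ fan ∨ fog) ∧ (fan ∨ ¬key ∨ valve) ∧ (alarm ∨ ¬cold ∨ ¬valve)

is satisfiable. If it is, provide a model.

Try fog = False:
  (¬fan ∨ fog) forces fan = False.
  (fan ∨ fog ∨ ¬open) forces open = False.
  (fan ∨ key ∨ open) forces key = True.
  clause (¬key ∨ open) is falsified — backtrack.
So fog = True.
Set key = False.
  then (key ∨ ¬valve) forces valve = False.
  then (fan ∨ valve) forces fan = True.
  then (¬alarm ∨ ¬fan) forces alarm = False.
Set cold = False.
  then (cold ∨ ¬fan ∨ ¬open) forces open = False.
All clauses satisfied.

fog = True, key = False, fan = True, cold = False, valve = False, open = False, alarm = False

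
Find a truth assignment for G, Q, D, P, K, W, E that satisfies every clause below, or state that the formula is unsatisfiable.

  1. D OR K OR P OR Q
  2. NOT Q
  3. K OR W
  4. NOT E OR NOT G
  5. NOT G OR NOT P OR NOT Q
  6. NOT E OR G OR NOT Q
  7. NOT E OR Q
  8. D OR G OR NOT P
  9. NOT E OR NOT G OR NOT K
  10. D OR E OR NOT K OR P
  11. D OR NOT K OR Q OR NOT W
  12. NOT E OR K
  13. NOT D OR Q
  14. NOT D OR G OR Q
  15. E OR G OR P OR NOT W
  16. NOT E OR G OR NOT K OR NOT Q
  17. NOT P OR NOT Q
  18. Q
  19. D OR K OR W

Unsatisfiable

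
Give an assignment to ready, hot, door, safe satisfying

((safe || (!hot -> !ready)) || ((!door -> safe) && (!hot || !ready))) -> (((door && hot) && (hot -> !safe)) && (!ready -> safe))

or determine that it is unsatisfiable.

ready: True, hot: True, door: True, safe: False

  ((safe || (!hot -> !ready)) || ((!door -> safe) && (!hot || !ready))) -> (((door && hot) && (hot -> !safe)) && (!ready -> safe)) = True
    (safe || (!hot -> !ready)) || ((!door -> safe) && (!hot || !ready)) = True
      safe || (!hot -> !ready) = True
        !hot -> !ready = True
          !hot = False
          !ready = False
      (!door -> safe) && (!hot || !ready) = False
        !door -> safe = True
          !door = False
        !hot || !ready = False
          !hot = False
          !ready = False
    ((door && hot) && (hot -> !safe)) && (!ready -> safe) = True
      (door && hot) && (hot -> !safe) = True
        door && hot = True
        hot -> !safe = True
          !safe = True
      !ready -> safe = True
        !ready = False
The formula evaluates to True.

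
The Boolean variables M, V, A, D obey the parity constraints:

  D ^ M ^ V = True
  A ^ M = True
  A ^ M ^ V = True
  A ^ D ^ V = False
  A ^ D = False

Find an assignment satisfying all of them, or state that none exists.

M=T, V=F, A=F, D=F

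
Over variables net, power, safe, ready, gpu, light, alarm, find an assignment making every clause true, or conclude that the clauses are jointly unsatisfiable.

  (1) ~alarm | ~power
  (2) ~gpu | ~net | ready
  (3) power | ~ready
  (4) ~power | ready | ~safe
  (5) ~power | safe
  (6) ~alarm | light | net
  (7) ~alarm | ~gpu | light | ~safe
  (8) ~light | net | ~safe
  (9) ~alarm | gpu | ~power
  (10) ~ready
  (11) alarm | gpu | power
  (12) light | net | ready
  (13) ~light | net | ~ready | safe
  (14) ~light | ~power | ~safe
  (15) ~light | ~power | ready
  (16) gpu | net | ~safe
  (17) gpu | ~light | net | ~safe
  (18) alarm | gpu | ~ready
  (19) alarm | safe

Unit clause (~ready) forces ready = False.
Set net = True.
  then (~gpu | ~net | ready) forces gpu = False.
Try power = True:
  (~alarm | ~power) forces alarm = False.
  (~power | ready | ~safe) forces safe = False.
  clause (~power | safe) is falsified — backtrack.
So power = False.
  then (alarm | gpu | power) forces alarm = True.
Set safe = True.
Set light = True.
All clauses satisfied.

net = True; power = False; safe = True; ready = False; gpu = False; light = True; alarm = True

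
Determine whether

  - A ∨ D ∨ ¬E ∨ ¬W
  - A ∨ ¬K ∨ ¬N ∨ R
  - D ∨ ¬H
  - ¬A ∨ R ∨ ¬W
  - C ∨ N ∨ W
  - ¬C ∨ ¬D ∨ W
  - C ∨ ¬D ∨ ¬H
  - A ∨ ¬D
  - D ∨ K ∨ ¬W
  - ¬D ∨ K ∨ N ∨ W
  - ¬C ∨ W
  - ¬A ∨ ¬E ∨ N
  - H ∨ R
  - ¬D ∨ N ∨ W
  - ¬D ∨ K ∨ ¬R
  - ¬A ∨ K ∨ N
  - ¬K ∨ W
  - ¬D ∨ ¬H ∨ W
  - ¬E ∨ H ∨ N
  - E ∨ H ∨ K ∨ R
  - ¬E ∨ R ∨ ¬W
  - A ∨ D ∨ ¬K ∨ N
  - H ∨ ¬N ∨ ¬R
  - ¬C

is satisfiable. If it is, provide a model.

Unit clause (¬C) forces C = False.
Set D = False.
  then (D ∨ ¬H) forces H = False.
  then (H ∨ R) forces R = True.
  then (H ∨ ¬N ∨ ¬R) forces N = False.
  then (C ∨ N ∨ W) forces W = True.
  then (D ∨ K ∨ ¬W) forces K = True.
  then (¬E ∨ H ∨ N) forces E = False.
  then (A ∨ D ∨ ¬K ∨ N) forces A = True.
All clauses satisfied.

D=F; E=F; N=F; R=T; H=F; C=F; W=T; K=T; A=T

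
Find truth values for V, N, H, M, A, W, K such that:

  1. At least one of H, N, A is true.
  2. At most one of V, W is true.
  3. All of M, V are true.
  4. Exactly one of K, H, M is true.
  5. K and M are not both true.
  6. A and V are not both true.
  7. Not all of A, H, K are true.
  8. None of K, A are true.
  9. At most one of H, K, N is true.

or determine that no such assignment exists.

V: True; N: True; H: False; M: True; A: False; W: False; K: False

  (1) {H, N, A}: 1 true — at least one ✓
  (2) {V, W}: 1 true — at most one ✓
  (3) {M, V}: all 2 true ✓
  (4) {K, H, M}: 1 true — exactly one ✓
  (5) K=F, M=T — not both ✓
  (6) A=F, V=T — not both ✓
  (7) {A, H, K}: 0/3 true — not all ✓
  (8) {K, A}: 0 true — none ✓
  (9) {H, K, N}: 1 true — at most one ✓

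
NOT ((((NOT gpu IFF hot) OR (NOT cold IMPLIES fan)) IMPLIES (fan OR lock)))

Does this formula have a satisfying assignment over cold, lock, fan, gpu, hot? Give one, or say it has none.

cold=T, lock=F, fan=F, gpu=F, hot=T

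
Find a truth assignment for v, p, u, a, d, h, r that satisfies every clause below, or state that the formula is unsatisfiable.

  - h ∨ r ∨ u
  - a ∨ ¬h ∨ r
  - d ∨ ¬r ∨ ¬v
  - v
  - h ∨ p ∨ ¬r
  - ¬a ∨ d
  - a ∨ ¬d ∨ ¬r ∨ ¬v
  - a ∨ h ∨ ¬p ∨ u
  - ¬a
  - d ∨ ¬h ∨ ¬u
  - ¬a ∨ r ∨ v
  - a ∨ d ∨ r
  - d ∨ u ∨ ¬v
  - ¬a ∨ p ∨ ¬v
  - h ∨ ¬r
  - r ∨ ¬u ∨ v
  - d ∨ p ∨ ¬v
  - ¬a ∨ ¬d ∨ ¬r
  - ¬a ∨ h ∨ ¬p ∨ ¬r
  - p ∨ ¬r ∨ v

v: True, p: True, u: True, a: False, d: True, h: False, r: False

Unit clause (v) forces v = True.
Unit clause (¬a) forces a = False.
Set p = True.
Try u = False:
  (a ∨ h ∨ ¬p ∨ u) forces h = True.
  (a ∨ ¬h ∨ r) forces r = True.
  (d ∨ ¬r ∨ ¬v) forces d = True.
  clause (a ∨ ¬d ∨ ¬r ∨ ¬v) is falsified — backtrack.
So u = True.
Try d = False:
  (d ∨ ¬r ∨ ¬v) forces r = False.
  clause (a ∨ d ∨ r) is falsified — backtrack.
So d = True.
  then (a ∨ ¬d ∨ ¬r ∨ ¬v) forces r = False.
  then (a ∨ ¬h ∨ r) forces h = False.
All clauses satisfied.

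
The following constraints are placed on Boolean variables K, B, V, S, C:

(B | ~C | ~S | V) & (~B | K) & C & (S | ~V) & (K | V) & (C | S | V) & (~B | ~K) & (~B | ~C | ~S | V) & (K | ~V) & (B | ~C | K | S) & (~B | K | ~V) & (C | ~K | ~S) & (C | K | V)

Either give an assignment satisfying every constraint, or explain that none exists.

K: True, B: False, V: True, S: True, C: True

Unit clause (C) forces C = True.
Try K = False:
  (~B | K) forces B = False.
  (K | V) forces V = True.
  clause (K | ~V) is falsified — backtrack.
So K = True.
  then (~B | ~K) forces B = False.
Set V = True.
  then (S | ~V) forces S = True.
All clauses satisfied.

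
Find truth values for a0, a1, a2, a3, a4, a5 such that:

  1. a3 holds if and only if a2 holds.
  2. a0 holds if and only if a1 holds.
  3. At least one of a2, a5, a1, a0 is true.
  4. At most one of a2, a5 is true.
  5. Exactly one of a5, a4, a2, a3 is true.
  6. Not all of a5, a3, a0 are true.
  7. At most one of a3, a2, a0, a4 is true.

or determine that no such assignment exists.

a0: False, a1: False, a2: False, a3: False, a4: False, a5: True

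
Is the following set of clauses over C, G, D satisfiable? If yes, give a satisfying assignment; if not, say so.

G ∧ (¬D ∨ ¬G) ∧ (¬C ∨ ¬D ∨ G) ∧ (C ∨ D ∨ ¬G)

Unit clause (G) forces G = True.
In (¬D ∨ ¬G) only ¬D is left, so D = False.
In (C ∨ D ∨ ¬G) only C is left, so C = True.
All clauses satisfied.

C = True, G = True, D = False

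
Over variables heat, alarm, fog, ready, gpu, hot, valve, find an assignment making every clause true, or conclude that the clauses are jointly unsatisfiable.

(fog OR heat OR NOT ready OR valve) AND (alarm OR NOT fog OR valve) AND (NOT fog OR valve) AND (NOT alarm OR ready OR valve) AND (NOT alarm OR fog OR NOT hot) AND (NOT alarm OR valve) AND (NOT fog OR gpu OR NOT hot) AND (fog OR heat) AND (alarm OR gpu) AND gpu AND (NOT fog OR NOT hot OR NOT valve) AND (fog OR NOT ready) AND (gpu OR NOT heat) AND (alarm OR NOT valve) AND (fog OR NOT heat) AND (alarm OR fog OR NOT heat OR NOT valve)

Unit clause (gpu) forces gpu = True.
Set heat = True.
  then (fog OR NOT heat) forces fog = True.
  then (NOT fog OR valve) forces valve = True.
  then (NOT fog OR NOT hot OR NOT valve) forces hot = False.
  then (alarm OR NOT valve) forces alarm = True.
Set ready = False.
All clauses satisfied.

heat = True; alarm = True; fog = True; ready = False; gpu = True; hot = False; valve = True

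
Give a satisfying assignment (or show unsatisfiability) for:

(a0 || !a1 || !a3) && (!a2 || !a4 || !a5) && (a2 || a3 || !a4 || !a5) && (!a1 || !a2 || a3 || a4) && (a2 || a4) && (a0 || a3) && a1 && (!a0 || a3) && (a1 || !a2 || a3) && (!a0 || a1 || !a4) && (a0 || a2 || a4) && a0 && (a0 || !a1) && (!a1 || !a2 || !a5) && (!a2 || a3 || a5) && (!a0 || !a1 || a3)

Unit clause (a1) forces a1 = True.
Unit clause (a0) forces a0 = True.
In (!a0 || !a1 || a3) only a3 is left, so a3 = True.
Set a2 = False.
  then (a2 || a4) forces a4 = True.
Set a5 = True.
All clauses satisfied.

a0 = True, a1 = True, a2 = False, a3 = True, a4 = True, a5 = True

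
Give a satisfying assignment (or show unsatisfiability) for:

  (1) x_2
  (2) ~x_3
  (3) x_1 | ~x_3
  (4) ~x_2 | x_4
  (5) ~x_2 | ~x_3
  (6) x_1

x_1: True; x_2: True; x_3: False; x_4: True

Unit clause (x_2) forces x_2 = True.
Unit clause (~x_3) forces x_3 = False.
In (~x_2 | x_4) only x_4 is left, so x_4 = True.
Unit clause (x_1) forces x_1 = True.
Check each clause:
  (x_2): x_2 holds.
  (~x_3): ~x_3 holds.
  (x_1 | ~x_3): x_1 holds.
  (~x_2 | x_4): x_4 holds.
  (~x_2 | ~x_3): ~x_3 holds.
  (x_1): x_1 holds.
All clauses satisfied.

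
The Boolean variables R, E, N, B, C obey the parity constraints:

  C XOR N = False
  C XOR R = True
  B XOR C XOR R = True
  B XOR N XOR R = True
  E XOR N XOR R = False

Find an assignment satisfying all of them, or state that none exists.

R = True; E = True; N = False; B = False; C = False

C XOR N = F XOR F = False ✓
C XOR R = F XOR T = True ✓
B XOR C XOR R = F XOR F XOR T = True ✓
B XOR N XOR R = F XOR F XOR T = True ✓
E XOR N XOR R = T XOR F XOR T = False ✓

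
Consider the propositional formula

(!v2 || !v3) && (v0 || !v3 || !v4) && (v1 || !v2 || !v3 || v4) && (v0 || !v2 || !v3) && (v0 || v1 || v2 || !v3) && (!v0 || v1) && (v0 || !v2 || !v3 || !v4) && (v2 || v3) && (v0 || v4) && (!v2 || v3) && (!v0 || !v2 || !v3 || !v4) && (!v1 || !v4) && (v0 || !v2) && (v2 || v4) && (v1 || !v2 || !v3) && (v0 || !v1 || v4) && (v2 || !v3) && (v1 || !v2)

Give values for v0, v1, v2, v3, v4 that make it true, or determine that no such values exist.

Unsatisfiable — no assignment works.

Case v2 = True:
  (!v2 || !v3) forces v3 = False.
  Clause (!v2 || v3) is falsified — contradiction.
Case v2 = False:
  (v2 || v3) forces v3 = True.
  Clause (v2 || !v3) is falsified — contradiction.
Both cases fail, so the formula is unsatisfiable.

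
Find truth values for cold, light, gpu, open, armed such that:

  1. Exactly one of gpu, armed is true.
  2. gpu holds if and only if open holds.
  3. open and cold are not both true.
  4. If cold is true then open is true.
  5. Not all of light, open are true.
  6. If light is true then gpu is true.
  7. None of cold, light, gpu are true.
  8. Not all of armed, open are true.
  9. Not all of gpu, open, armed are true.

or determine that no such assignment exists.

cold = False; light = False; gpu = False; open = False; armed = True

  (1) {gpu, armed}: 1 true — exactly one ✓
  (2) gpu=F, open=F — same ✓
  (3) open=F, cold=F — not both ✓
  (4) cold=F ⇒ open: vacuous ✓
  (5) {light, open}: 0/2 true — not all ✓
  (6) light=F ⇒ gpu: vacuous ✓
  (7) {cold, light, gpu}: 0 true — none ✓
  (8) {armed, open}: 1/2 true — not all ✓
  (9) {gpu, open, armed}: 1/3 true — not all ✓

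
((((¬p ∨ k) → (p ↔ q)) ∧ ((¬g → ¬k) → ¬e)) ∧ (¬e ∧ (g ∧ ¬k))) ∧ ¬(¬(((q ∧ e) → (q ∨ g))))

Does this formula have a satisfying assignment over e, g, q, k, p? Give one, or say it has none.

e: False, g: True, q: True, k: False, p: True

  (((¬p ∨ k) → (p ↔ q)) ∧ ((¬g → ¬k) → ¬e)) ∧ (¬e ∧ (g ∧ ¬k)) = True
    ((¬p ∨ k) → (p ↔ q)) ∧ ((¬g → ¬k) → ¬e) = True
      (¬p ∨ k) → (p ↔ q) = True
        ¬p ∨ k = False
          ¬p = False
        p ↔ q = True
      (¬g → ¬k) → ¬e = True
        ¬g → ¬k = True
          ¬g = False
          ¬k = True
        ¬e = True
    ¬e ∧ (g ∧ ¬k) = True
      ¬e = True
      g ∧ ¬k = True
        ¬k = True
  ¬(¬(((q ∧ e) → (q ∨ g)))) = True
    ¬(((q ∧ e) → (q ∨ g))) = False
      (q ∧ e) → (q ∨ g) = True
        q ∧ e = False
        q ∨ g = True
Both conjuncts True, so the formula holds.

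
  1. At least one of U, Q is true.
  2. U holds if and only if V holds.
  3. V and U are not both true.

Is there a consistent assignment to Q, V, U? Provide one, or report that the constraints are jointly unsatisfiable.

Q = True, V = False, U = False

  (1) {U, Q}: 1 true — at least one ✓
  (2) U=F, V=F — same ✓
  (3) V=F, U=F — not both ✓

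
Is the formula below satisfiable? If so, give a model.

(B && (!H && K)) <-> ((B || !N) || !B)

B = True, K = True, H = False, N = False

  (B && (!H && K)) <-> ((B || !N) || !B) = True
    B && (!H && K) = True
      !H && K = True
        !H = True
    (B || !N) || !B = True
      B || !N = True
        !N = True
      !B = False
The formula evaluates to True.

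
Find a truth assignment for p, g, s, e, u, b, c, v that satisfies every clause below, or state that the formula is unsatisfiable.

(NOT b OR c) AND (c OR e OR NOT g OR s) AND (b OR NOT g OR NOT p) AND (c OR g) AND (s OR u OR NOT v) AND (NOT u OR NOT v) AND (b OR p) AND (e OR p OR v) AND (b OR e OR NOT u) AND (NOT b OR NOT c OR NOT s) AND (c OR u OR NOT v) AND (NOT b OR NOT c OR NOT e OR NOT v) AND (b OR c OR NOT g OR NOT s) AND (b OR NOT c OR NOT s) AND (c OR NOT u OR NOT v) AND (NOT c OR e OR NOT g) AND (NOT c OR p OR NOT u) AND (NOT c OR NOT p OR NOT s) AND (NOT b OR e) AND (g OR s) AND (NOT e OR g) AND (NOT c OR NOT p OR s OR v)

Set p = False.
  then (b OR p) forces b = True.
  then (NOT b OR e) forces e = True.
  then (NOT e OR g) forces g = True.
  then (NOT b OR c) forces c = True.
  then (NOT b OR NOT c OR NOT s) forces s = False.
  then (NOT b OR NOT c OR NOT e OR NOT v) forces v = False.
  then (NOT c OR p OR NOT u) forces u = False.
All clauses satisfied.

p = False; g = True; s = False; e = True; u = False; b = True; c = True; v = False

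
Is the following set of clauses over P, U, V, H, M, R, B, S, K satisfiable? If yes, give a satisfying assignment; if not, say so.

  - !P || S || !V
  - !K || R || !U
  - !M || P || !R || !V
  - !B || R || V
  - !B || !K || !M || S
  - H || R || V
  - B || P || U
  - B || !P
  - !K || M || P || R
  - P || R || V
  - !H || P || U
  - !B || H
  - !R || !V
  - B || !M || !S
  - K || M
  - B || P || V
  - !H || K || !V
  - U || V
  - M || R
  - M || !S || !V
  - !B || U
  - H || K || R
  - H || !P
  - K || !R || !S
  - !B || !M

Set P = False.
Try U = False:
  (B || P || U) forces B = True.
  clause (!B || U) is falsified — backtrack.
So U = True.
Set V = False.
  then (P || R || V) forces R = True.
  then (B || P || V) forces B = True.
  then (!B || !M) forces M = False.
  then (!B || H) forces H = True.
  then (K || M) forces K = True.
Set S = False.
All clauses satisfied.

P = False; U = True; V = False; H = True; M = False; R = True; B = True; S = False; K = True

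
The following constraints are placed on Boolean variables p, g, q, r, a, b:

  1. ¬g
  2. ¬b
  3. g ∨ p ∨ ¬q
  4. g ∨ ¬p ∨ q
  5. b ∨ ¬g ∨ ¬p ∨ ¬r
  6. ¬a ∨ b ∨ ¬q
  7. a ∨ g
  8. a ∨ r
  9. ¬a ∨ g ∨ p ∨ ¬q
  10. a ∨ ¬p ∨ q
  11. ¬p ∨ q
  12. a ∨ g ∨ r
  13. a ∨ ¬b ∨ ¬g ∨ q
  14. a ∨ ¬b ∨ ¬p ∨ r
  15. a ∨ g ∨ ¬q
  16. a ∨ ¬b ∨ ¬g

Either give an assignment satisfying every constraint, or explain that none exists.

Unit clause (¬g) forces g = False.
Unit clause (¬b) forces b = False.
In (a ∨ g) only a is left, so a = True.
In (¬a ∨ b ∨ ¬q) only ¬q is left, so q = False.
In (¬p ∨ q) only ¬p is left, so p = False.
Set r = False.
All clauses satisfied.

p = False, g = False, q = False, r = False, a = True, b = False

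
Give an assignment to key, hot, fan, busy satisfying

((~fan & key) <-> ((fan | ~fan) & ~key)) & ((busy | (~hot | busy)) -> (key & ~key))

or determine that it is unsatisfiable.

key = True, hot = True, fan = True, busy = False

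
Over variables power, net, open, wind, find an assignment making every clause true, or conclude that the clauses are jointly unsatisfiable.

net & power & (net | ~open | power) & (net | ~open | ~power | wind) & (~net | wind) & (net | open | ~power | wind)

power = True, net = True, open = True, wind = True

Unit clause (net) forces net = True.
Unit clause (power) forces power = True.
In (~net | wind) only wind is left, so wind = True.
Set open = True.
Check each clause:
  (net): net holds.
  (power): power holds.
  (net | ~open | power): net holds.
  (net | ~open | ~power | wind): net holds.
  (~net | wind): wind holds.
  (net | open | ~power | wind): net holds.
All clauses satisfied.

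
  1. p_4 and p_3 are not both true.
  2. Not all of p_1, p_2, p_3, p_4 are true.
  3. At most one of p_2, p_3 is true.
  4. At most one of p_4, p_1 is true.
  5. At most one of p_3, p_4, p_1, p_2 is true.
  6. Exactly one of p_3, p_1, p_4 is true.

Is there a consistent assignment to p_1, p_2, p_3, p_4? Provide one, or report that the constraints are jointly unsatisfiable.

p_1: False; p_2: False; p_3: True; p_4: False

  (1) p_4=F, p_3=T — not both ✓
  (2) {p_1, p_2, p_3, p_4}: 1/4 true — not all ✓
  (3) {p_2, p_3}: 1 true — at most one ✓
  (4) {p_4, p_1}: 0 true — at most one ✓
  (5) {p_3, p_4, p_1, p_2}: 1 true — at most one ✓
  (6) {p_3, p_1, p_4}: 1 true — exactly one ✓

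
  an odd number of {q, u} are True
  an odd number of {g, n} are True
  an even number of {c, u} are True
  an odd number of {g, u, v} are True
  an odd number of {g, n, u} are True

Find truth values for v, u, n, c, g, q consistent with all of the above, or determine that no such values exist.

v: False, u: False, n: False, c: False, g: True, q: True

{q, u}: 1 true → odd ✓
{g, n}: 1 true → odd ✓
{c, u}: 0 true → even ✓
{g, u, v}: 1 true → odd ✓
{g, n, u}: 1 true → odd ✓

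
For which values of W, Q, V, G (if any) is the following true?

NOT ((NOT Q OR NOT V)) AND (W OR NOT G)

W: False; Q: True; V: True; G: False

  NOT ((NOT Q OR NOT V)) = True
    NOT Q OR NOT V = False
      NOT Q = False
      NOT V = False
  W OR NOT G = True
    NOT G = True
Both conjuncts True, so the formula holds.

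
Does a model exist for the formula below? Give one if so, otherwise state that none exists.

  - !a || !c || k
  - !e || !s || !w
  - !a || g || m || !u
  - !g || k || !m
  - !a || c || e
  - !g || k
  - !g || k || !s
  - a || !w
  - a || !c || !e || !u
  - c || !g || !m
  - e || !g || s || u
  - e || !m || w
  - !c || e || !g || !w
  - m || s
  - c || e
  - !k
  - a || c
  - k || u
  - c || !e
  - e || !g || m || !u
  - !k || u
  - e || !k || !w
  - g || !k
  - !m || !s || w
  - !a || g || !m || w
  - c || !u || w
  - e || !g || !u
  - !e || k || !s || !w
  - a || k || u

Unit clause (!k) forces k = False.
In (k || u) only u is left, so u = True.
In (!g || k) only !g is left, so g = False.
Try w = True:
  (a || !w) forces a = True.
  (!a || !c || k) forces c = False.
  (!a || g || m || !u) forces m = True.
  (!a || c || e) forces e = True.
  clause (c || !e) is falsified — backtrack.
So w = False.
  then (c || !u || w) forces c = True.
  then (!a || !c || k) forces a = False.
  then (a || !c || !e || !u) forces e = False.
  then (e || !m || w) forces m = False.
  then (m || s) forces s = True.
All clauses satisfied.

w = False, e = False, k = False, c = True, u = True, a = False, m = False, s = True, g = False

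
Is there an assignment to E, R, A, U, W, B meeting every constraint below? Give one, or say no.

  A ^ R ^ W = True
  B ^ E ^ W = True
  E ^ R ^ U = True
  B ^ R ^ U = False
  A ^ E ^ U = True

Unsatisfiable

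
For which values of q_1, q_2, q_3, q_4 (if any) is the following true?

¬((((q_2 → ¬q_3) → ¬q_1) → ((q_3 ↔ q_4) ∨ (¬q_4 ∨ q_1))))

q_1 = False, q_2 = True, q_3 = False, q_4 = True

  ¬((((q_2 → ¬q_3) → ¬q_1) → ((q_3 ↔ q_4) ∨ (¬q_4 ∨ q_1)))) = True
    ((q_2 → ¬q_3) → ¬q_1) → ((q_3 ↔ q_4) ∨ (¬q_4 ∨ q_1)) = False
      (q_2 → ¬q_3) → ¬q_1 = True
        q_2 → ¬q_3 = True
          ¬q_3 = True
        ¬q_1 = True
      (q_3 ↔ q_4) ∨ (¬q_4 ∨ q_1) = False
        q_3 ↔ q_4 = False
        ¬q_4 ∨ q_1 = False
          ¬q_4 = False
The formula evaluates to True.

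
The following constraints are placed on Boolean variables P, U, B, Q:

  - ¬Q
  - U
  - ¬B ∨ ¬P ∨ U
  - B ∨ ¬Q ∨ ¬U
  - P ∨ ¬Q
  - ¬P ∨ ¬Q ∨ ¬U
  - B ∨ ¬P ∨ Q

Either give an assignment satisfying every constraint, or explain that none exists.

P=F, U=T, B=T, Q=F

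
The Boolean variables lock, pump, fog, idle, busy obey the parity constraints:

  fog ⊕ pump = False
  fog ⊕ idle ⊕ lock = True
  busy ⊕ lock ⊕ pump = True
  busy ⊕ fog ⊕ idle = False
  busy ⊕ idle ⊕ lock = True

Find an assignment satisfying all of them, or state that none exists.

lock = True; pump = False; fog = False; idle = False; busy = False

fog ⊕ pump = F ⊕ F = False ✓
fog ⊕ idle ⊕ lock = F ⊕ F ⊕ T = True ✓
busy ⊕ lock ⊕ pump = F ⊕ T ⊕ F = True ✓
busy ⊕ fog ⊕ idle = F ⊕ F ⊕ F = False ✓
busy ⊕ idle ⊕ lock = F ⊕ F ⊕ T = True ✓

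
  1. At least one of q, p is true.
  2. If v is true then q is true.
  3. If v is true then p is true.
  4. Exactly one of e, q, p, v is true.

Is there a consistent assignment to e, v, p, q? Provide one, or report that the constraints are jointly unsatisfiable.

e = False; v = False; p = False; q = True

  (1) {q, p}: 1 true — at least one ✓
  (2) v=F ⇒ q: vacuous ✓
  (3) v=F ⇒ p: vacuous ✓
  (4) {e, q, p, v}: 1 true — exactly one ✓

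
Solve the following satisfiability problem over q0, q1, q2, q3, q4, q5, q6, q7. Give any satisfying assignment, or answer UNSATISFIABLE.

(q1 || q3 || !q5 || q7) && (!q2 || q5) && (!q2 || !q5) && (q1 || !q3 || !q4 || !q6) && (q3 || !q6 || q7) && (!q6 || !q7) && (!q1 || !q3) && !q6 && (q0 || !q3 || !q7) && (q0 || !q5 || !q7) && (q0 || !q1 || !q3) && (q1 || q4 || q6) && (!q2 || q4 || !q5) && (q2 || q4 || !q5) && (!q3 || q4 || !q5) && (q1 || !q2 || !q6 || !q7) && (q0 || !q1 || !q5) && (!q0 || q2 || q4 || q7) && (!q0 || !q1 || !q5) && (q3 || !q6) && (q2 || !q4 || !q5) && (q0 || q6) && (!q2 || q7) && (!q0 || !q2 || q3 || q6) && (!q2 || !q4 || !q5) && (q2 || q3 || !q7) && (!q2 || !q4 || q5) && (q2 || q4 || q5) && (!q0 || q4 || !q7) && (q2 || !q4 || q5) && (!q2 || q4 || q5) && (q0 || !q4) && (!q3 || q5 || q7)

Case q5 = True:
  (!q2 || !q5) forces q2 = False.
  (!q6) forces q6 = False.
  (q2 || q4 || !q5) forces q4 = True.
  Clause (q2 || !q4 || !q5) is falsified — contradiction.
Case q5 = False:
  (!q2 || q5) forces q2 = False.
  (!q6) forces q6 = False.
  (q0 || q6) forces q0 = True.
  (q2 || q4 || q5) forces q4 = True.
  Clause (q2 || !q4 || q5) is falsified — contradiction.
Both cases fail, so the formula is unsatisfiable.

Unsatisfiable — no assignment works.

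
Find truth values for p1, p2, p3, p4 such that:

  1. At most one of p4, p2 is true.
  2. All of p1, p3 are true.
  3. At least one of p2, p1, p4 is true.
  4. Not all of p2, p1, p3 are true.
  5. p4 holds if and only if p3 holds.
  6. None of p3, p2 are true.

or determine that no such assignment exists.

Case p3 = True:
  Constraint (6) is violated (p3=T) — contradiction.
Case p3 = False:
  Constraint (2) is violated (p3=F) — contradiction.
Both cases fail — unsatisfiable.

Unsatisfiable — no assignment works.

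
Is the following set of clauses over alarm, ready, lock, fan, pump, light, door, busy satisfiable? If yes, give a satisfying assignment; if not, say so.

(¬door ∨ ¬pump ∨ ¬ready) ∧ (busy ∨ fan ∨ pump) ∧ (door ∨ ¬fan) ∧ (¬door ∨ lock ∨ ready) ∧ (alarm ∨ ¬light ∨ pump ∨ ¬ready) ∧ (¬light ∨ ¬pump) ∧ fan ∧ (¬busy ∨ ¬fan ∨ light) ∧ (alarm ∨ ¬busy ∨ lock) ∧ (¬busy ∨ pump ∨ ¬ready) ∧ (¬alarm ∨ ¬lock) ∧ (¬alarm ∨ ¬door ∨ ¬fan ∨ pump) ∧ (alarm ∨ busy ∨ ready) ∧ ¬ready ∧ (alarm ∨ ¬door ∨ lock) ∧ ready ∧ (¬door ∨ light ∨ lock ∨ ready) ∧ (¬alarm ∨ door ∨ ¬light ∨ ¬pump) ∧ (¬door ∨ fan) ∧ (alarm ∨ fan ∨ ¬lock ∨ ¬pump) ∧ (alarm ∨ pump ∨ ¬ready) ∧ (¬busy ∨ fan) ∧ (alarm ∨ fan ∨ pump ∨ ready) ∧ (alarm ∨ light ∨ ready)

Case ready = True:
  Clause (¬ready) is falsified — contradiction.
Case ready = False:
  Clause (ready) is falsified — contradiction.
Both cases fail, so the formula is unsatisfiable.

UNSATISFIABLE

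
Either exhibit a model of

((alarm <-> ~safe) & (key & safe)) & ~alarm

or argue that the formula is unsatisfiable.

key = True, safe = True, alarm = False

  (alarm <-> ~safe) & (key & safe) = True
    alarm <-> ~safe = True
      ~safe = False
    key & safe = True
  ~alarm = True
Both conjuncts True, so the formula holds.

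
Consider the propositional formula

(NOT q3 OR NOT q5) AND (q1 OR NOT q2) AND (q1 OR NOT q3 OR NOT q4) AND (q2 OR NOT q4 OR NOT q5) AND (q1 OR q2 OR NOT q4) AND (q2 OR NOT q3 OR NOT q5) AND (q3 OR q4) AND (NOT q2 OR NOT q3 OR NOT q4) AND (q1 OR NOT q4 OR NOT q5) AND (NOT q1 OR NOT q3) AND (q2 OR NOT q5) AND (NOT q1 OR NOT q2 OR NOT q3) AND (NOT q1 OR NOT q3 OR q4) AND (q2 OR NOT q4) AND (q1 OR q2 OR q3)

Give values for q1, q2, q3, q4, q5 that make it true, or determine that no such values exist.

Set q1 = True.
  then (NOT q1 OR NOT q3) forces q3 = False.
  then (q3 OR q4) forces q4 = True.
  then (q2 OR NOT q4) forces q2 = True.
Set q5 = False.
All clauses satisfied.

q1=T, q2=T, q3=F, q4=T, q5=F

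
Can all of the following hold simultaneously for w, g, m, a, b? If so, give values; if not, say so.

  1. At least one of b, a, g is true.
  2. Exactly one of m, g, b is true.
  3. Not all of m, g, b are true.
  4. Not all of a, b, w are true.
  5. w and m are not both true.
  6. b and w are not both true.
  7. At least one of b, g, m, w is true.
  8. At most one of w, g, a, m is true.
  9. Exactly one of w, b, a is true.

w = False, g = False, m = False, a = False, b = True

  (1) {b, a, g}: 1 true — at least one ✓
  (2) {m, g, b}: 1 true — exactly one ✓
  (3) {m, g, b}: 1/3 true — not all ✓
  (4) {a, b, w}: 1/3 true — not all ✓
  (5) w=F, m=F — not both ✓
  (6) b=T, w=F — not both ✓
  (7) {b, g, m, w}: 1 true — at least one ✓
  (8) {w, g, a, m}: 0 true — at most one ✓
  (9) {w, b, a}: 1 true — exactly one ✓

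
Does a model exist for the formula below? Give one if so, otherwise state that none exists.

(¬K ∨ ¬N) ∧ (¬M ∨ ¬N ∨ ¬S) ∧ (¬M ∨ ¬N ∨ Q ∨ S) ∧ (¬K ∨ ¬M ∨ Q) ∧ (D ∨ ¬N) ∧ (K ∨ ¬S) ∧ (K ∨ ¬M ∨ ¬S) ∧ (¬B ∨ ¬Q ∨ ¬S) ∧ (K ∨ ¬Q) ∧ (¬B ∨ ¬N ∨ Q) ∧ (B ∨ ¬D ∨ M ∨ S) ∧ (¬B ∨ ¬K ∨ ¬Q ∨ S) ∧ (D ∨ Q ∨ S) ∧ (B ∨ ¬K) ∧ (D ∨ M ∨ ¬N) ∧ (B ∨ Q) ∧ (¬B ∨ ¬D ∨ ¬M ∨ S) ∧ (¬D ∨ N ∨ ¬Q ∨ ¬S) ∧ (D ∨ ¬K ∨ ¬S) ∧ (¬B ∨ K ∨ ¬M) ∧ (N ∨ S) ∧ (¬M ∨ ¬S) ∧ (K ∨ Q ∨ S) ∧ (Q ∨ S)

N = False, K = True, D = True, Q = False, S = True, B = True, M = False

Set N = False.
  then (N ∨ S) forces S = True.
  then (¬M ∨ ¬S) forces M = False.
  then (K ∨ ¬S) forces K = True.
  then (B ∨ ¬K) forces B = True.
  then (D ∨ ¬K ∨ ¬S) forces D = True.
  then (¬B ∨ ¬Q ∨ ¬S) forces Q = False.
All clauses satisfied.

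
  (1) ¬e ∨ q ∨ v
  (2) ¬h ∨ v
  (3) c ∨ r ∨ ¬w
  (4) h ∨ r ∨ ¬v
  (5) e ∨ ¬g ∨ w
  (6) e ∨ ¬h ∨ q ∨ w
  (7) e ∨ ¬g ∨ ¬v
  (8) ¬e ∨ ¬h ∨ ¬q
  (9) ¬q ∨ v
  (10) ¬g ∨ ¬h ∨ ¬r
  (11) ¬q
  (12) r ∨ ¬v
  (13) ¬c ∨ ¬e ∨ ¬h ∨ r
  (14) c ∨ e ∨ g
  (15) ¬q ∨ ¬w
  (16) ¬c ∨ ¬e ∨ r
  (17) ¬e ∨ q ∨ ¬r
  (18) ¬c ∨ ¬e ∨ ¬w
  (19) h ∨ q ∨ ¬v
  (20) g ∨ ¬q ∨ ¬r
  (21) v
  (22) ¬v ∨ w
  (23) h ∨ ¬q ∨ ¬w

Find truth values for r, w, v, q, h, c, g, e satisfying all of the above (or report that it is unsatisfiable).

Unit clause (¬q) forces q = False.
Unit clause (v) forces v = True.
In (¬v ∨ w) only w is left, so w = True.
In (r ∨ ¬v) only r is left, so r = True.
In (¬e ∨ q ∨ ¬r) only ¬e is left, so e = False.
In (h ∨ q ∨ ¬v) only h is left, so h = True.
In (e ∨ ¬g ∨ ¬v) only ¬g is left, so g = False.
In (c ∨ e ∨ g) only c is left, so c = True.
All clauses satisfied.

r: True; w: True; v: True; q: False; h: True; c: True; g: False; e: False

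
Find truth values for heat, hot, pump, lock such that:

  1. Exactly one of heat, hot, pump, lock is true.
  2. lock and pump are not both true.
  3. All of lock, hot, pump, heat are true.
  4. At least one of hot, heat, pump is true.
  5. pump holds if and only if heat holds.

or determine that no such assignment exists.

Unsatisfiable — no assignment works.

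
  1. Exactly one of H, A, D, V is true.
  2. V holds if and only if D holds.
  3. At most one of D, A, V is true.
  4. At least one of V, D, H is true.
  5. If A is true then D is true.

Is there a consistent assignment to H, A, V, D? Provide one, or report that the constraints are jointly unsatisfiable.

H = True, A = False, V = False, D = False

  (1) {H, A, D, V}: 1 true — exactly one ✓
  (2) V=F, D=F — same ✓
  (3) {D, A, V}: 0 true — at most one ✓
  (4) {V, D, H}: 1 true — at least one ✓
  (5) A=F ⇒ D: vacuous ✓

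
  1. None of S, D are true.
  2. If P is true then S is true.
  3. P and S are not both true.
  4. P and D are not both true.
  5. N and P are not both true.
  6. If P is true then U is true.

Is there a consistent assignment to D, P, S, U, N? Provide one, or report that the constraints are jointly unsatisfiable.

D = False, P = False, S = False, U = True, N = False

  (1) {S, D}: 0 true — none ✓
  (2) P=F ⇒ S: vacuous ✓
  (3) P=F, S=F — not both ✓
  (4) P=F, D=F — not both ✓
  (5) N=F, P=F — not both ✓
  (6) P=F ⇒ U: vacuous ✓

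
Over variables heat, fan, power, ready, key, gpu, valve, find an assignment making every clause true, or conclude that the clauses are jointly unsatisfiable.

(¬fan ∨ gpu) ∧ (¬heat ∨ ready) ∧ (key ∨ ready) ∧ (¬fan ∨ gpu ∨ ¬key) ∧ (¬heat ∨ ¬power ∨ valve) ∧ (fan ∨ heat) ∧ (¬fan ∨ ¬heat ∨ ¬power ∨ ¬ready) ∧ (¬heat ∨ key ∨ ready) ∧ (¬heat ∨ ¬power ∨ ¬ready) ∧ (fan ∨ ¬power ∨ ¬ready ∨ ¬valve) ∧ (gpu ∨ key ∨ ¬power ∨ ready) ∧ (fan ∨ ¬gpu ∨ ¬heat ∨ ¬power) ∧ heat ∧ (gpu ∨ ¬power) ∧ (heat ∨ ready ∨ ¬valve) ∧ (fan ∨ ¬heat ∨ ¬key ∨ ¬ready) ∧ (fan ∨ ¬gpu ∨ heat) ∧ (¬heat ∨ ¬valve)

heat = True, fan = False, power = False, ready = True, key = False, gpu = True, valve = False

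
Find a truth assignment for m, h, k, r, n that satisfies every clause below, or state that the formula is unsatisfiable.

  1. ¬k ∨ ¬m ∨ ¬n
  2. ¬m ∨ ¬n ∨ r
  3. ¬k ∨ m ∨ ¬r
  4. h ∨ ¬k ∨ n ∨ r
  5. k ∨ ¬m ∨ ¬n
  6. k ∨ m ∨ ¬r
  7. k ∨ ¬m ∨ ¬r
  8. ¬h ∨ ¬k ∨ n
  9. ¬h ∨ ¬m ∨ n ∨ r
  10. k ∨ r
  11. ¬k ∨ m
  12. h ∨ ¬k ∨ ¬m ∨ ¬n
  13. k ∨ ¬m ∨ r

Set m = True.
Set h = False.
Set k = True.
  then (¬k ∨ ¬m ∨ ¬n) forces n = False.
  then (h ∨ ¬k ∨ n ∨ r) forces r = True.
All clauses satisfied.

m = True, h = False, k = True, r = True, n = False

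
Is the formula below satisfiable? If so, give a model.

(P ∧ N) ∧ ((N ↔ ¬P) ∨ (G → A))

N = True; G = False; A = False; P = True

  P ∧ N = True
  (N ↔ ¬P) ∨ (G → A) = True
    N ↔ ¬P = False
      ¬P = False
    G → A = True
Both conjuncts True, so the formula holds.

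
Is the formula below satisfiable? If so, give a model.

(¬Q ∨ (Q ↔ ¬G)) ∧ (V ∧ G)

V: True; G: True; Q: False

  ¬Q ∨ (Q ↔ ¬G) = True
    ¬Q = True
    Q ↔ ¬G = True
      ¬G = False
  V ∧ G = True
Both conjuncts True, so the formula holds.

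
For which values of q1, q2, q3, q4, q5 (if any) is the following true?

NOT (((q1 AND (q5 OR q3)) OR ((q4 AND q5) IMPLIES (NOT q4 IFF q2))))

q1 = False; q2 = True; q3 = True; q4 = True; q5 = True

  NOT (((q1 AND (q5 OR q3)) OR ((q4 AND q5) IMPLIES (NOT q4 IFF q2)))) = True
    (q1 AND (q5 OR q3)) OR ((q4 AND q5) IMPLIES (NOT q4 IFF q2)) = False
      q1 AND (q5 OR q3) = False
        q5 OR q3 = True
      (q4 AND q5) IMPLIES (NOT q4 IFF q2) = False
        q4 AND q5 = True
        NOT q4 IFF q2 = False
          NOT q4 = False
The formula evaluates to True.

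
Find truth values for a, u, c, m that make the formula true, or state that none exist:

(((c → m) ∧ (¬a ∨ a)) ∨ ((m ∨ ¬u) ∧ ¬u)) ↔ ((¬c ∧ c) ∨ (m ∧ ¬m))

a=T, u=T, c=T, m=F

  (((c → m) ∧ (¬a ∨ a)) ∨ ((m ∨ ¬u) ∧ ¬u)) ↔ ((¬c ∧ c) ∨ (m ∧ ¬m)) = True
    ((c → m) ∧ (¬a ∨ a)) ∨ ((m ∨ ¬u) ∧ ¬u) = False
      (c → m) ∧ (¬a ∨ a) = False
        c → m = False
        ¬a ∨ a = True
          ¬a = False
      (m ∨ ¬u) ∧ ¬u = False
        m ∨ ¬u = False
          ¬u = False
        ¬u = False
    (¬c ∧ c) ∨ (m ∧ ¬m) = False
      ¬c ∧ c = False
        ¬c = False
      m ∧ ¬m = False
        ¬m = True
The formula evaluates to True.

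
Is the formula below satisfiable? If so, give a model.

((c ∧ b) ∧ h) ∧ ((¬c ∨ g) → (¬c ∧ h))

g = False, h = True, b = True, c = True

  (c ∧ b) ∧ h = True
    c ∧ b = True
  (¬c ∨ g) → (¬c ∧ h) = True
    ¬c ∨ g = False
      ¬c = False
    ¬c ∧ h = False
      ¬c = False
Both conjuncts True, so the formula holds.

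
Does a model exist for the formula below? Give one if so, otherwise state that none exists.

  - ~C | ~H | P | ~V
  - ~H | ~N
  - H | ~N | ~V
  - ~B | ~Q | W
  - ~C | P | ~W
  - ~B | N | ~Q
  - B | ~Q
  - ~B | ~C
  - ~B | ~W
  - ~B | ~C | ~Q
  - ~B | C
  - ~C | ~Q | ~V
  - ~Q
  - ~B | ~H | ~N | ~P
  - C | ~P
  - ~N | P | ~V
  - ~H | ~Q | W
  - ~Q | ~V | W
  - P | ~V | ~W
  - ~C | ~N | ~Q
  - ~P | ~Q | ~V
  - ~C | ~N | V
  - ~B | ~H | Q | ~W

Unit clause (~Q) forces Q = False.
Try B = True:
  (~B | ~C) forces C = False.
  clause (~B | C) is falsified — backtrack.
So B = False.
Set C = True.
Set H = True.
  then (~H | ~N) forces N = False.
Set P = True.
Set W = False.
Set V = True.
All clauses satisfied.

B = False; C = True; H = True; N = False; P = True; W = False; V = True; Q = False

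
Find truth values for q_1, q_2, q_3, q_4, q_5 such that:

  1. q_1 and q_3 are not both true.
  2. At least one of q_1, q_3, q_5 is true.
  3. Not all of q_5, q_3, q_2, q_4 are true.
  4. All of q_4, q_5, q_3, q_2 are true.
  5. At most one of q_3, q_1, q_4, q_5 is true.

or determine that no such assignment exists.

The formula is unsatisfiable.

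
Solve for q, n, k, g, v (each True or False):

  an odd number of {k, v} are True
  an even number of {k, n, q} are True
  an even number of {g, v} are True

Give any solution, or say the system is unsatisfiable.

q=T, n=T, k=F, g=T, v=T

{k, v}: 1 true → odd ✓
{k, n, q}: 2 true → even ✓
{g, v}: 2 true → even ✓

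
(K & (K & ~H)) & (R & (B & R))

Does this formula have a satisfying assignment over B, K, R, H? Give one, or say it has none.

B = True, K = True, R = True, H = False

  K & (K & ~H) = True
    K & ~H = True
      ~H = True
  R & (B & R) = True
    B & R = True
Both conjuncts True, so the formula holds.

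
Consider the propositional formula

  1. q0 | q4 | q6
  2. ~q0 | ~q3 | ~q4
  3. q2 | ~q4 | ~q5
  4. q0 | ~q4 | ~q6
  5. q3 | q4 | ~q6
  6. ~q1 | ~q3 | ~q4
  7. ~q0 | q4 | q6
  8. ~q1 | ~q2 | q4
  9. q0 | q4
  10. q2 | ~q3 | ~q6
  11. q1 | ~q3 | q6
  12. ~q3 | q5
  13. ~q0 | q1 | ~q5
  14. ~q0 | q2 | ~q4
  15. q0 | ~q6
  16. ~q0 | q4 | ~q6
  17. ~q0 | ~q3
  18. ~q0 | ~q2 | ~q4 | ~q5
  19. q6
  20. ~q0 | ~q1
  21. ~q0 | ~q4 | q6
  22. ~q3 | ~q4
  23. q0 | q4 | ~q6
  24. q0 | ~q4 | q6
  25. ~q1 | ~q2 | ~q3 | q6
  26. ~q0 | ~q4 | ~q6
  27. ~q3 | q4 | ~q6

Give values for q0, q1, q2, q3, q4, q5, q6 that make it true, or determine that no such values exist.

Unsatisfiable

Case q6 = True:
  (q0 | ~q6) forces q0 = True.
  (~q0 | q4 | ~q6) forces q4 = True.
  Clause (~q0 | ~q4 | ~q6) is falsified — contradiction.
Case q6 = False:
  Clause (q6) is falsified — contradiction.
Both cases fail, so the formula is unsatisfiable.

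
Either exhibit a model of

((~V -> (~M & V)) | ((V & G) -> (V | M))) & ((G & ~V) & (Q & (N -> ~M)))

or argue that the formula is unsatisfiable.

Q = True; N = True; G = True; M = False; V = False

  (~V -> (~M & V)) | ((V & G) -> (V | M)) = True
    ~V -> (~M & V) = False
      ~V = True
      ~M & V = False
        ~M = True
    (V & G) -> (V | M) = True
      V & G = False
      V | M = False
  (G & ~V) & (Q & (N -> ~M)) = True
    G & ~V = True
      ~V = True
    Q & (N -> ~M) = True
      N -> ~M = True
        ~M = True
Both conjuncts True, so the formula holds.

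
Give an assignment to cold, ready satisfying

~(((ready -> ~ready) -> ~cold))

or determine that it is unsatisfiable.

cold=T; ready=F

  ~(((ready -> ~ready) -> ~cold)) = True
    (ready -> ~ready) -> ~cold = False
      ready -> ~ready = True
        ~ready = True
      ~cold = False
The formula evaluates to True.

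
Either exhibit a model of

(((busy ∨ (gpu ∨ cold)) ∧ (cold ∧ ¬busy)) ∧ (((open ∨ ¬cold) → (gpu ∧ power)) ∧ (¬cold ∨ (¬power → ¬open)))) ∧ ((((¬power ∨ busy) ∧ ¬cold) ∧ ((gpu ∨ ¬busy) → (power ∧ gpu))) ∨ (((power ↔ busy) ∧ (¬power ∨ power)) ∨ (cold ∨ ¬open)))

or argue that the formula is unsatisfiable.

open = True, cold = True, busy = False, gpu = True, power = True

  ((busy ∨ (gpu ∨ cold)) ∧ (cold ∧ ¬busy)) ∧ (((open ∨ ¬cold) → (gpu ∧ power)) ∧ (¬cold ∨ (¬power → ¬open))) = True
    (busy ∨ (gpu ∨ cold)) ∧ (cold ∧ ¬busy) = True
      busy ∨ (gpu ∨ cold) = True
        gpu ∨ cold = True
      cold ∧ ¬busy = True
        ¬busy = True
    ((open ∨ ¬cold) → (gpu ∧ power)) ∧ (¬cold ∨ (¬power → ¬open)) = True
      (open ∨ ¬cold) → (gpu ∧ power) = True
        open ∨ ¬cold = True
          ¬cold = False
        gpu ∧ power = True
      ¬cold ∨ (¬power → ¬open) = True
        ¬cold = False
        ¬power → ¬open = True
          ¬power = False
          ¬open = False
  (((¬power ∨ busy) ∧ ¬cold) ∧ ((gpu ∨ ¬busy) → (power ∧ gpu))) ∨ (((power ↔ busy) ∧ (¬power ∨ power)) ∨ (cold ∨ ¬open)) = True
    ((¬power ∨ busy) ∧ ¬cold) ∧ ((gpu ∨ ¬busy) → (power ∧ gpu)) = False
      (¬power ∨ busy) ∧ ¬cold = False
        ¬power ∨ busy = False
          ¬power = False
        ¬cold = False
      (gpu ∨ ¬busy) → (power ∧ gpu) = True
        gpu ∨ ¬busy = True
          ¬busy = True
        power ∧ gpu = True
    ((power ↔ busy) ∧ (¬power ∨ power)) ∨ (cold ∨ ¬open) = True
      (power ↔ busy) ∧ (¬power ∨ power) = False
        power ↔ busy = False
        ¬power ∨ power = True
          ¬power = False
      cold ∨ ¬open = True
        ¬open = False
Both conjuncts True, so the formula holds.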